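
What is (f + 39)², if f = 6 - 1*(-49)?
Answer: 8836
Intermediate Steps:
f = 55 (f = 6 + 49 = 55)
(f + 39)² = (55 + 39)² = 94² = 8836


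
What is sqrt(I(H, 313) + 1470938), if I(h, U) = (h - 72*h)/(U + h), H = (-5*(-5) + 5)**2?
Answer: sqrt(2164215063422)/1213 ≈ 1212.8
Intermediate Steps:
H = 900 (H = (25 + 5)**2 = 30**2 = 900)
I(h, U) = -71*h/(U + h) (I(h, U) = (-71*h)/(U + h) = -71*h/(U + h))
sqrt(I(H, 313) + 1470938) = sqrt(-71*900/(313 + 900) + 1470938) = sqrt(-71*900/1213 + 1470938) = sqrt(-71*900*1/1213 + 1470938) = sqrt(-63900/1213 + 1470938) = sqrt(1784183894/1213) = sqrt(2164215063422)/1213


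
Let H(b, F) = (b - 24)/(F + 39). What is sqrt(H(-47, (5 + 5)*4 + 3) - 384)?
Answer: I*sqrt(2587838)/82 ≈ 19.618*I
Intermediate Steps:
H(b, F) = (-24 + b)/(39 + F)
sqrt(H(-47, (5 + 5)*4 + 3) - 384) = sqrt((-24 - 47)/(39 + ((5 + 5)*4 + 3)) - 384) = sqrt(-71/(39 + (10*4 + 3)) - 384) = sqrt(-71/(39 + (40 + 3)) - 384) = sqrt(-71/(39 + 43) - 384) = sqrt(-71/82 - 384) = sqrt(-31559/82) = I*sqrt(2587838)/82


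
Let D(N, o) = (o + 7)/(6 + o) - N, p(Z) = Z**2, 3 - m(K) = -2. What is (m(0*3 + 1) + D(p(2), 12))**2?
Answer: 1369/324 ≈ 4.2253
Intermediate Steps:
m(K) = 5 (m(K) = 3 - 1*(-2) = 3 + 2 = 5)
D(N, o) = -N + (7 + o)/(6 + o) (D(N, o) = (7 + o)/(6 + o) - N = -N + (7 + o)/(6 + o))
(m(0*3 + 1) + D(p(2), 12))**2 = (5 + (7 + 12 - 6*2**2 - 1*2**2*12)/(6 + 12))**2 = (5 + (7 + 12 - 6*4 - 1*4*12)/18)**2 = (5 + (7 + 12 - 24 - 48)/18)**2 = (5 + (1/18)*(-53))**2 = (5 - 53/18)**2 = (37/18)**2 = 1369/324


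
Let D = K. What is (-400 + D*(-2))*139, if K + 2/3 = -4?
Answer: -162908/3 ≈ -54303.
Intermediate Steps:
K = -14/3 (K = -⅔ - 4 = -14/3 ≈ -4.6667)
D = -14/3 ≈ -4.6667
(-400 + D*(-2))*139 = (-400 - 14/3*(-2))*139 = (-400 + 28/3)*139 = -1172/3*139 = -162908/3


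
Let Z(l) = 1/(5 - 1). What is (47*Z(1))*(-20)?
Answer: -235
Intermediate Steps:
Z(l) = ¼ (Z(l) = 1/4 = ¼)
(47*Z(1))*(-20) = (47*(¼))*(-20) = (47/4)*(-20) = -235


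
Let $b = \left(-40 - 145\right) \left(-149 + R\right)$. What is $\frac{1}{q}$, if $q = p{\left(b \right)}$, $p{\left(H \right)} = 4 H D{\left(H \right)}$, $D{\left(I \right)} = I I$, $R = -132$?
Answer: $\frac{1}{561945420386500} \approx 1.7795 \cdot 10^{-15}$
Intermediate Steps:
$D{\left(I \right)} = I^{2}$
$b = 51985$ ($b = \left(-40 - 145\right) \left(-149 - 132\right) = \left(-185\right) \left(-281\right) = 51985$)
$p{\left(H \right)} = 4 H^{3}$ ($p{\left(H \right)} = 4 H H^{2} = 4 H^{3}$)
$q = 561945420386500$ ($q = 4 \cdot 51985^{3} = 4 \cdot 140486355096625 = 561945420386500$)
$\frac{1}{q} = \frac{1}{561945420386500}$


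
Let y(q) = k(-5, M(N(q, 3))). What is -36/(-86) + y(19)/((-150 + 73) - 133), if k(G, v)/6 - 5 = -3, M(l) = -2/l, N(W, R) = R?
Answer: 544/1505 ≈ 0.36146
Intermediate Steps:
k(G, v) = 12 (k(G, v) = 30 + 6*(-3) = 30 - 18 = 12)
y(q) = 12
-36/(-86) + y(19)/((-150 + 73) - 133) = -36/(-86) + 12/((-150 + 73) - 133) = -36*(-1/86) + 12/(-77 - 133) = 18/43 + 12/(-210) = 18/43 + 12*(-1/210) = 18/43 - 2/35 = 544/1505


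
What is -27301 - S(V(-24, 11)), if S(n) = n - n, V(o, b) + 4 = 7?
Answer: -27301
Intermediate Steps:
V(o, b) = 3 (V(o, b) = -4 + 7 = 3)
S(n) = 0
-27301 - S(V(-24, 11)) = -27301 - 1*0 = -27301 + 0 = -27301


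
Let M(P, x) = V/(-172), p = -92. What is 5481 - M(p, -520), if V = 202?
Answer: 471467/86 ≈ 5482.2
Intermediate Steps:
M(P, x) = -101/86 (M(P, x) = 202/(-172) = 202*(-1/172) = -101/86)
5481 - M(p, -520) = 5481 - 1*(-101/86) = 5481 + 101/86 = 471467/86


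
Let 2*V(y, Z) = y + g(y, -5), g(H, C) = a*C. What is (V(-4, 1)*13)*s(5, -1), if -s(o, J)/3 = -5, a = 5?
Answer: -5655/2 ≈ -2827.5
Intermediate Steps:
s(o, J) = 15 (s(o, J) = -3*(-5) = 15)
g(H, C) = 5*C
V(y, Z) = -25/2 + y/2 (V(y, Z) = (y + 5*(-5))/2 = (y - 25)/2 = (-25 + y)/2 = -25/2 + y/2)
(V(-4, 1)*13)*s(5, -1) = ((-25/2 + (½)*(-4))*13)*15 = ((-25/2 - 2)*13)*15 = -29/2*13*15 = -377/2*15 = -5655/2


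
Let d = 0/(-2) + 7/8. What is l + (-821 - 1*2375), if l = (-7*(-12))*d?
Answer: -6245/2 ≈ -3122.5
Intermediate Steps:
d = 7/8 (d = 0*(-½) + 7*(⅛) = 0 + 7/8 = 7/8 ≈ 0.87500)
l = 147/2 (l = -7*(-12)*(7/8) = 84*(7/8) = 147/2 ≈ 73.500)
l + (-821 - 1*2375) = 147/2 + (-821 - 1*2375) = 147/2 + (-821 - 2375) = 147/2 - 3196 = -6245/2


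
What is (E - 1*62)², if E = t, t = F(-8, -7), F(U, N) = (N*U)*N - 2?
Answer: 207936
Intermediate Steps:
F(U, N) = -2 + U*N² (F(U, N) = U*N² - 2 = -2 + U*N²)
t = -394 (t = -2 - 8*(-7)² = -2 - 8*49 = -2 - 392 = -394)
E = -394
(E - 1*62)² = (-394 - 1*62)² = (-394 - 62)² = (-456)² = 207936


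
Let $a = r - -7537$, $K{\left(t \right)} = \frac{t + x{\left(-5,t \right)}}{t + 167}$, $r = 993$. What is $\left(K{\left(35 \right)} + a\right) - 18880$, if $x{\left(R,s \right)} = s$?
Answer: $- \frac{1045315}{101} \approx -10350.0$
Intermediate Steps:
$K{\left(t \right)} = \frac{2 t}{167 + t}$ ($K{\left(t \right)} = \frac{t + t}{t + 167} = \frac{2 t}{167 + t}$)
$a = 8530$ ($a = 993 - -7537 = 993 + 7537 = 8530$)
$\left(K{\left(35 \right)} + a\right) - 18880 = \left(2 \cdot 35 \frac{1}{167 + 35} + 8530\right) - 18880 = \left(2 \cdot 35 \cdot \frac{1}{202} + 8530\right) - 18880 = \left(\frac{35}{101} + 8530\right) - 18880 = \frac{861565}{101} - 18880 = - \frac{1045315}{101}$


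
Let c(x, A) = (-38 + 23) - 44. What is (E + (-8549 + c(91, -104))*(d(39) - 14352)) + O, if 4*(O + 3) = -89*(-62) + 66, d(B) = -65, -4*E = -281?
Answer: 496411997/4 ≈ 1.2410e+8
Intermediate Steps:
E = 281/4 (E = -¼*(-281) = 281/4 ≈ 70.250)
O = 1393 (O = -3 + (-89*(-62) + 66)/4 = -3 + (5518 + 66)/4 = -3 + (¼)*5584 = -3 + 1396 = 1393)
c(x, A) = -59 (c(x, A) = -15 - 44 = -59)
(E + (-8549 + c(91, -104))*(d(39) - 14352)) + O = (281/4 + (-8549 - 59)*(-65 - 14352)) + 1393 = (281/4 - 8608*(-14417)) + 1393 = (281/4 + 124101536) + 1393 = 496406425/4 + 1393 = 496411997/4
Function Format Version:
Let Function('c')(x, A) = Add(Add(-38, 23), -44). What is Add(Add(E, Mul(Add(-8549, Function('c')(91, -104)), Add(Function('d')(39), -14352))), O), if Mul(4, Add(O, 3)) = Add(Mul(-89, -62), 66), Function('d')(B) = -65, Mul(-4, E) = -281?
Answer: Rational(496411997, 4) ≈ 1.2410e+8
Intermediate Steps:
E = Rational(281, 4) (E = Mul(Rational(-1, 4), -281) = Rational(281, 4) ≈ 70.250)
O = 1393 (O = Add(-3, Mul(Rational(1, 4), Add(Mul(-89, -62), 66))) = Add(-3, Mul(Rational(1, 4), Add(5518, 66))) = Add(-3, Mul(Rational(1, 4), 5584)) = Add(-3, 1396) = 1393)
Function('c')(x, A) = -59 (Function('c')(x, A) = Add(-15, -44) = -59)
Add(Add(E, Mul(Add(-8549, Function('c')(91, -104)), Add(Function('d')(39), -14352))), O) = Add(Add(Rational(281, 4), Mul(Add(-8549, -59), Add(-65, -14352))), 1393) = Add(Add(Rational(281, 4), Mul(-8608, -14417)), 1393) = Add(Add(Rational(281, 4), 124101536), 1393) = Add(Rational(496406425, 4), 1393) = Rational(496411997, 4)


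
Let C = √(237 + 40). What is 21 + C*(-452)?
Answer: 21 - 452*√277 ≈ -7501.8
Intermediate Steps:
C = √277 ≈ 16.643
21 + C*(-452) = 21 + √277*(-452) = 21 - 452*√277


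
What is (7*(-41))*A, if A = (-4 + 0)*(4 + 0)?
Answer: 4592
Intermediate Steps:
A = -16 (A = -4*4 = -16)
(7*(-41))*A = (7*(-41))*(-16) = -287*(-16) = 4592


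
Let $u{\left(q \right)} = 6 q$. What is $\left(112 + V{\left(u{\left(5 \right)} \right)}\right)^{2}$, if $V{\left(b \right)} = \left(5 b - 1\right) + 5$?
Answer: $70756$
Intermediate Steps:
$V{\left(b \right)} = 4 + 5 b$ ($V{\left(b \right)} = \left(-1 + 5 b\right) + 5 = 4 + 5 b$)
$\left(112 + V{\left(u{\left(5 \right)} \right)}\right)^{2} = \left(112 + \left(4 + 5 \cdot 6 \cdot 5\right)\right)^{2} = \left(112 + \left(4 + 5 \cdot 30\right)\right)^{2} = \left(112 + \left(4 + 150\right)\right)^{2} = \left(112 + 154\right)^{2} = 266^{2} = 70756$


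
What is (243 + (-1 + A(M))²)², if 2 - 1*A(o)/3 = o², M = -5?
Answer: 26450449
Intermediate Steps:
A(o) = 6 - 3*o²
(243 + (-1 + A(M))²)² = (243 + (-1 + (6 - 3*(-5)²))²)² = (243 + (-1 + (6 - 3*25))²)² = (243 + (-1 + (6 - 75))²)² = (243 + (-1 - 69)²)² = (243 + (-70)²)² = (243 + 4900)² = 5143² = 26450449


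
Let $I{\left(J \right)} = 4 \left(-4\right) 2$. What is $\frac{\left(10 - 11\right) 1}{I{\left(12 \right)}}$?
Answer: $\frac{1}{32} \approx 0.03125$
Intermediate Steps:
$I{\left(J \right)} = -32$ ($I{\left(J \right)} = \left(-16\right) 2 = -32$)
$\frac{\left(10 - 11\right) 1}{I{\left(12 \right)}} = \frac{\left(10 - 11\right) 1}{-32} = \left(-1\right) 1 \left(- \frac{1}{32}\right) = \left(-1\right) \left(- \frac{1}{32}\right) = \frac{1}{32}$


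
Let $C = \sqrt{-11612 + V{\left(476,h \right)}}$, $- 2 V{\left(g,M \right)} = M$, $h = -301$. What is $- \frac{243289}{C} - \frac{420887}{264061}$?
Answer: $- \frac{420887}{264061} + \frac{243289 i \sqrt{566}}{2547} \approx -1.5939 + 2272.5 i$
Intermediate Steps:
$V{\left(g,M \right)} = - \frac{M}{2}$
$C = \frac{9 i \sqrt{566}}{2}$ ($C = \sqrt{-11612 - - \frac{301}{2}} = \sqrt{-11612 + \frac{301}{2}} = \sqrt{- \frac{22923}{2}} = \frac{9 i \sqrt{566}}{2} \approx 107.06 i$)
$- \frac{243289}{C} - \frac{420887}{264061} = - \frac{243289}{\frac{9}{2} i \sqrt{566}} - \frac{420887}{264061} = - 243289 \left(- \frac{i \sqrt{566}}{2547}\right) - \frac{420887}{264061} = \frac{243289 i \sqrt{566}}{2547} - \frac{420887}{264061} = - \frac{420887}{264061} + \frac{243289 i \sqrt{566}}{2547}$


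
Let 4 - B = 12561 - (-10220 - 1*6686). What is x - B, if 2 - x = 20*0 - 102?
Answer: 29567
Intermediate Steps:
B = -29463 (B = 4 - (12561 - (-10220 - 1*6686)) = 4 - (12561 - (-10220 - 6686)) = 4 - (12561 - 1*(-16906)) = 4 - (12561 + 16906) = 4 - 1*29467 = 4 - 29467 = -29463)
x = 104 (x = 2 - (20*0 - 102) = 2 - (0 - 102) = 2 - 1*(-102) = 2 + 102 = 104)
x - B = 104 - 1*(-29463) = 104 + 29463 = 29567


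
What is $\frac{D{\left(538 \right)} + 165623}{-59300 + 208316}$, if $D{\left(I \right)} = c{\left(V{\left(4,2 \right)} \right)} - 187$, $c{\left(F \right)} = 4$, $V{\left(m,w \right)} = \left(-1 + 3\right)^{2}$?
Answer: $\frac{20680}{18627} \approx 1.1102$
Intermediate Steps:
$V{\left(m,w \right)} = 4$ ($V{\left(m,w \right)} = 2^{2} = 4$)
$D{\left(I \right)} = -183$ ($D{\left(I \right)} = 4 - 187 = -183$)
$\frac{D{\left(538 \right)} + 165623}{-59300 + 208316} = \frac{-183 + 165623}{-59300 + 208316} = \frac{165440}{149016} = 165440 \cdot \frac{1}{149016} = \frac{20680}{18627}$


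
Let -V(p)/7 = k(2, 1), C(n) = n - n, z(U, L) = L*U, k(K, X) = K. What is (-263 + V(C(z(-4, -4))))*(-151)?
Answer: 41827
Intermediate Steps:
C(n) = 0
V(p) = -14 (V(p) = -7*2 = -14)
(-263 + V(C(z(-4, -4))))*(-151) = (-263 - 14)*(-151) = -277*(-151) = 41827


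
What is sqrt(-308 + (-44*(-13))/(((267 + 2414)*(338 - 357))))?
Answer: 2*I*sqrt(199805476794)/50939 ≈ 17.55*I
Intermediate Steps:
sqrt(-308 + (-44*(-13))/(((267 + 2414)*(338 - 357)))) = sqrt(-308 + 572/((2681*(-19)))) = sqrt(-308 + 572/(-50939)) = sqrt(-308 + 572*(-1/50939)) = sqrt(-308 - 572/50939) = sqrt(-15689784/50939) = 2*I*sqrt(199805476794)/50939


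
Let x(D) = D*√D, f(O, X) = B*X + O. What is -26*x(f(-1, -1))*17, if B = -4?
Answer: -1326*√3 ≈ -2296.7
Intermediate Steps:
f(O, X) = O - 4*X (f(O, X) = -4*X + O = O - 4*X)
x(D) = D^(3/2)
-26*x(f(-1, -1))*17 = -26*(-1 - 4*(-1))^(3/2)*17 = -26*(-1 + 4)^(3/2)*17 = -78*√3*17 = -1326*√3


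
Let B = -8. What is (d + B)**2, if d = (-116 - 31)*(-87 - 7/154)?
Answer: 79146006241/484 ≈ 1.6352e+8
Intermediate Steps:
d = 281505/22 (d = -147*(-87 - 7*1/154) = -147*(-87 - 1/22) = -147*(-1915/22) = 281505/22 ≈ 12796.)
(d + B)**2 = (281505/22 - 8)**2 = (281329/22)**2 = 79146006241/484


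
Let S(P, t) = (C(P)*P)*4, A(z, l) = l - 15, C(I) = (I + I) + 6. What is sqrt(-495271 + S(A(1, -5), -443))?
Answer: I*sqrt(492551) ≈ 701.82*I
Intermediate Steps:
C(I) = 6 + 2*I (C(I) = 2*I + 6 = 6 + 2*I)
A(z, l) = -15 + l
S(P, t) = 4*P*(6 + 2*P) (S(P, t) = ((6 + 2*P)*P)*4 = (P*(6 + 2*P))*4 = 4*P*(6 + 2*P))
sqrt(-495271 + S(A(1, -5), -443)) = sqrt(-495271 + 8*(-15 - 5)*(3 + (-15 - 5))) = sqrt(-495271 + 8*(-20)*(3 - 20)) = sqrt(-495271 + 8*(-20)*(-17)) = sqrt(-495271 + 2720) = sqrt(-492551) = I*sqrt(492551)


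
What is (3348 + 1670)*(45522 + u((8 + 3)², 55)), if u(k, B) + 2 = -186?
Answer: 227486012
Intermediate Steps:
u(k, B) = -188 (u(k, B) = -2 - 186 = -188)
(3348 + 1670)*(45522 + u((8 + 3)², 55)) = (3348 + 1670)*(45522 - 188) = 5018*45334 = 227486012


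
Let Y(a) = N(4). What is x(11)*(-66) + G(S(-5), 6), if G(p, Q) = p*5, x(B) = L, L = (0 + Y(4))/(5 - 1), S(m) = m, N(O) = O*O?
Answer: -289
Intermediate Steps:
N(O) = O**2
Y(a) = 16 (Y(a) = 4**2 = 16)
L = 4 (L = (0 + 16)/(5 - 1) = 16/4 = 16*(1/4) = 4)
x(B) = 4
G(p, Q) = 5*p
x(11)*(-66) + G(S(-5), 6) = 4*(-66) + 5*(-5) = -264 - 25 = -289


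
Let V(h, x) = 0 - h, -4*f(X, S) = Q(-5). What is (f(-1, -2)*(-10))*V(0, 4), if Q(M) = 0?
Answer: 0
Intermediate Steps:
f(X, S) = 0 (f(X, S) = -¼*0 = 0)
V(h, x) = -h
(f(-1, -2)*(-10))*V(0, 4) = (0*(-10))*(-1*0) = 0*0 = 0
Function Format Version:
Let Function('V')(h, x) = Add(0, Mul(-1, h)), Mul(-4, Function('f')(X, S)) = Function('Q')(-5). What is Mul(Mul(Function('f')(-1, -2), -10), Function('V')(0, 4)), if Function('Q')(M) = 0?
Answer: 0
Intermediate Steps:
Function('f')(X, S) = 0 (Function('f')(X, S) = Mul(Rational(-1, 4), 0) = 0)
Function('V')(h, x) = Mul(-1, h)
Mul(Mul(Function('f')(-1, -2), -10), Function('V')(0, 4)) = Mul(Mul(0, -10), Mul(-1, 0)) = Mul(0, 0) = 0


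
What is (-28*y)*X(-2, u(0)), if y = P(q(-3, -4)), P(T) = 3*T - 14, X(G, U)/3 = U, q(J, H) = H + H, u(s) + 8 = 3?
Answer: -15960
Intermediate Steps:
u(s) = -5 (u(s) = -8 + 3 = -5)
q(J, H) = 2*H
X(G, U) = 3*U
P(T) = -14 + 3*T
y = -38 (y = -14 + 3*(2*(-4)) = -14 + 3*(-8) = -14 - 24 = -38)
(-28*y)*X(-2, u(0)) = (-28*(-38))*(3*(-5)) = 1064*(-15) = -15960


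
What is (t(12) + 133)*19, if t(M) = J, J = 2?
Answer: 2565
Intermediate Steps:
t(M) = 2
(t(12) + 133)*19 = (2 + 133)*19 = 135*19 = 2565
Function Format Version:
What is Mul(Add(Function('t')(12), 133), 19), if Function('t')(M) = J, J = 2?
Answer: 2565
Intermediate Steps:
Function('t')(M) = 2
Mul(Add(Function('t')(12), 133), 19) = Mul(Add(2, 133), 19) = Mul(135, 19) = 2565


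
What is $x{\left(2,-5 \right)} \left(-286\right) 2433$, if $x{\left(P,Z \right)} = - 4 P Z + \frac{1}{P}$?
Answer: $-28181439$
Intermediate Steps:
$x{\left(P,Z \right)} = \frac{1}{P} - 4 P Z$ ($x{\left(P,Z \right)} = - 4 P Z + \frac{1}{P} = \frac{1}{P} - 4 P Z$)
$x{\left(2,-5 \right)} \left(-286\right) 2433 = \left(\frac{1}{2} - 8 \left(-5\right)\right) \left(-286\right) 2433 = \left(\frac{1}{2} + 40\right) \left(-286\right) 2433 = \frac{81}{2} \left(-286\right) 2433 = \left(-11583\right) 2433 = -28181439$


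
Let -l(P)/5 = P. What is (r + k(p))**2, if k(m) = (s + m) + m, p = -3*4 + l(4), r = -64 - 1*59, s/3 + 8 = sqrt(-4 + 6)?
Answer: 44539 - 1266*sqrt(2) ≈ 42749.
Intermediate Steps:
l(P) = -5*P
s = -24 + 3*sqrt(2) (s = -24 + 3*sqrt(-4 + 6) = -24 + 3*sqrt(2) ≈ -19.757)
r = -123 (r = -64 - 59 = -123)
p = -32 (p = -3*4 - 5*4 = -12 - 20 = -32)
k(m) = -24 + 2*m + 3*sqrt(2) (k(m) = ((-24 + 3*sqrt(2)) + m) + m = (-24 + m + 3*sqrt(2)) + m = -24 + 2*m + 3*sqrt(2))
(r + k(p))**2 = (-123 + (-24 + 2*(-32) + 3*sqrt(2)))**2 = (-123 + (-24 - 64 + 3*sqrt(2)))**2 = (-123 + (-88 + 3*sqrt(2)))**2 = (-211 + 3*sqrt(2))**2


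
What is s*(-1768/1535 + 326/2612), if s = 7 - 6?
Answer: -2058803/2004710 ≈ -1.0270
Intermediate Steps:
s = 1
s*(-1768/1535 + 326/2612) = 1*(-1768/1535 + 326/2612) = 1*(-1768*1/1535 + 326*(1/2612)) = 1*(-1768/1535 + 163/1306) = 1*(-2058803/2004710) = -2058803/2004710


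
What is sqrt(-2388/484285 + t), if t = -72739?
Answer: I*sqrt(17059621484017855)/484285 ≈ 269.7*I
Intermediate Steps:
sqrt(-2388/484285 + t) = sqrt(-2388/484285 - 72739) = sqrt(-35226409003/484285) = I*sqrt(17059621484017855)/484285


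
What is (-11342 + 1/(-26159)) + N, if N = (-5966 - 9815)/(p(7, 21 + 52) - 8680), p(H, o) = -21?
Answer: -52676197500/4645091 ≈ -11340.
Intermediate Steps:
N = 15781/8701 (N = (-5966 - 9815)/(-21 - 8680) = -15781/(-8701) = -15781*(-1/8701) = 15781/8701 ≈ 1.8137)
(-11342 + 1/(-26159)) + N = (-11342 + 1/(-26159)) + 15781/8701 = (-11342 - 1/26159) + 15781/8701 = -296695379/26159 + 15781/8701 = -52676197500/4645091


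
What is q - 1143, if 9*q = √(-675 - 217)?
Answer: -1143 + 2*I*√223/9 ≈ -1143.0 + 3.3185*I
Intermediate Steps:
q = 2*I*√223/9 (q = √(-675 - 217)/9 = √(-892)/9 = (2*I*√223)/9 = 2*I*√223/9 ≈ 3.3185*I)
q - 1143 = 2*I*√223/9 - 1143 = -1143 + 2*I*√223/9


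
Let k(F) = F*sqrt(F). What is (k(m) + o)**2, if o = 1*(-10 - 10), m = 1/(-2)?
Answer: (80 + I*sqrt(2))**2/16 ≈ 399.88 + 14.142*I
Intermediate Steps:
m = -1/2 ≈ -0.50000
k(F) = F**(3/2)
o = -20 (o = 1*(-20) = -20)
(k(m) + o)**2 = ((-1/2)**(3/2) - 20)**2 = (-I*sqrt(2)/4 - 20)**2 = (-20 - I*sqrt(2)/4)**2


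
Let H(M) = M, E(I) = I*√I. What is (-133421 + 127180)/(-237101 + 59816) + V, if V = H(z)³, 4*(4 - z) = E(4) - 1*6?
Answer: 60858683/1418280 ≈ 42.910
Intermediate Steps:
E(I) = I^(3/2)
z = 7/2 (z = 4 - (4^(3/2) - 1*6)/4 = 4 - (8 - 6)/4 = 4 - ¼*2 = 4 - ½ = 7/2 ≈ 3.5000)
V = 343/8 (V = (7/2)³ = 343/8 ≈ 42.875)
(-133421 + 127180)/(-237101 + 59816) + V = (-133421 + 127180)/(-237101 + 59816) + 343/8 = -6241/(-177285) + 343/8 = -6241*(-1/177285) + 343/8 = 6241/177285 + 343/8 = 60858683/1418280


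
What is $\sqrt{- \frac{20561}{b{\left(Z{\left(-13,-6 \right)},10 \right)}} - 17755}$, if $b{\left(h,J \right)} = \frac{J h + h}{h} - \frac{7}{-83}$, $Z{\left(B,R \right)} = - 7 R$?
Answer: $\frac{7 i \sqrt{84683010}}{460} \approx 140.04 i$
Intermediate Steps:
$b{\left(h,J \right)} = \frac{7}{83} + \frac{h + J h}{h}$ ($b{\left(h,J \right)} = \frac{h + J h}{h} - - \frac{7}{83} = \frac{h + J h}{h} + \frac{7}{83} = \frac{7}{83} + \frac{h + J h}{h}$)
$\sqrt{- \frac{20561}{b{\left(Z{\left(-13,-6 \right)},10 \right)}} - 17755} = \sqrt{- \frac{20561}{\frac{90}{83} + 10} - 17755} = \sqrt{- \frac{20561}{\frac{920}{83}} - 17755} = \sqrt{\left(-20561\right) \frac{83}{920} - 17755} = \sqrt{- \frac{1706563}{920} - 17755} = \sqrt{- \frac{18041163}{920}} = \frac{7 i \sqrt{84683010}}{460}$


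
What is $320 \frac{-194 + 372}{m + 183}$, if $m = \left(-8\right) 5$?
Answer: $\frac{56960}{143} \approx 398.32$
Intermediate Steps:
$m = -40$
$320 \frac{-194 + 372}{m + 183} = 320 \frac{-194 + 372}{-40 + 183} = 320 \cdot \frac{178}{143} = \frac{56960}{143}$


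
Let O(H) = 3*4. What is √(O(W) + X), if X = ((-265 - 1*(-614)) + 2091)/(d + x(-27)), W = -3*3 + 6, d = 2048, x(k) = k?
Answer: 2*√13486133/2021 ≈ 3.6342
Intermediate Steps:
W = -3 (W = -9 + 6 = -3)
O(H) = 12
X = 2440/2021 (X = ((-265 - 1*(-614)) + 2091)/(2048 - 27) = ((-265 + 614) + 2091)/2021 = (349 + 2091)*(1/2021) = 2440*(1/2021) = 2440/2021 ≈ 1.2073)
√(O(W) + X) = √(12 + 2440/2021) = √(26692/2021) = 2*√13486133/2021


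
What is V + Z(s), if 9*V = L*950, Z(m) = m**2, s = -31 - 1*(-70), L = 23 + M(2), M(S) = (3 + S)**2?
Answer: 19763/3 ≈ 6587.7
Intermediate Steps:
L = 48 (L = 23 + (3 + 2)**2 = 23 + 5**2 = 23 + 25 = 48)
s = 39 (s = -31 + 70 = 39)
V = 15200/3 (V = (48*950)/9 = (1/9)*45600 = 15200/3 ≈ 5066.7)
V + Z(s) = 15200/3 + 39**2 = 15200/3 + 1521 = 19763/3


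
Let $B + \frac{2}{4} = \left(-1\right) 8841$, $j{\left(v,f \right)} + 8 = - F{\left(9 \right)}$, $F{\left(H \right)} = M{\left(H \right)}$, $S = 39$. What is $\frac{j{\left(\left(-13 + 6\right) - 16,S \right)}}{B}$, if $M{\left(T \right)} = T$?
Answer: $\frac{34}{17683} \approx 0.0019228$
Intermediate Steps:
$F{\left(H \right)} = H$
$j{\left(v,f \right)} = -17$ ($j{\left(v,f \right)} = -8 - 9 = -17$)
$B = - \frac{17683}{2}$ ($B = - \frac{1}{2} - 8841 = - \frac{17683}{2} \approx -8841.5$)
$\frac{j{\left(\left(-13 + 6\right) - 16,S \right)}}{B} = - \frac{17}{- \frac{17683}{2}} = \left(-17\right) \left(- \frac{2}{17683}\right) = \frac{34}{17683}$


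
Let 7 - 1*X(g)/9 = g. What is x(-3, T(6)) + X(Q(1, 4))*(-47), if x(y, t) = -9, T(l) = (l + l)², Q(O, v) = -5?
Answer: -5085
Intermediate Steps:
T(l) = 4*l² (T(l) = (2*l)² = 4*l²)
X(g) = 63 - 9*g
x(-3, T(6)) + X(Q(1, 4))*(-47) = -9 + (63 - 9*(-5))*(-47) = -9 + (63 + 45)*(-47) = -9 + 108*(-47) = -9 - 5076 = -5085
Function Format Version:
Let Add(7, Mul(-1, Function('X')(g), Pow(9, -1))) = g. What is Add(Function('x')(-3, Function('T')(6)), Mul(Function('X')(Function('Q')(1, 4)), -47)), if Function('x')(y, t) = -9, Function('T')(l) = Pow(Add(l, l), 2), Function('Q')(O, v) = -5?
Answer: -5085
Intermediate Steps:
Function('T')(l) = Mul(4, Pow(l, 2)) (Function('T')(l) = Pow(Mul(2, l), 2) = Mul(4, Pow(l, 2)))
Function('X')(g) = Add(63, Mul(-9, g))
Add(Function('x')(-3, Function('T')(6)), Mul(Function('X')(Function('Q')(1, 4)), -47)) = Add(-9, Mul(Add(63, Mul(-9, -5)), -47)) = Add(-9, Mul(Add(63, 45), -47)) = Add(-9, Mul(108, -47)) = Add(-9, -5076) = -5085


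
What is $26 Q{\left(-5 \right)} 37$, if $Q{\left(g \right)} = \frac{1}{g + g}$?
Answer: $- \frac{481}{5} \approx -96.2$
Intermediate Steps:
$Q{\left(g \right)} = \frac{1}{2 g}$
$26 Q{\left(-5 \right)} 37 = 26 \frac{1}{2 \left(-5\right)} 37 = 26 \cdot \frac{1}{2} \left(- \frac{1}{5}\right) 37 = 26 \left(- \frac{1}{10}\right) 37 = \left(- \frac{13}{5}\right) 37 = - \frac{481}{5}$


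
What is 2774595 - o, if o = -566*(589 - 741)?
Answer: 2688563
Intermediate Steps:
o = 86032 (o = -566*(-152) = 86032)
2774595 - o = 2774595 - 1*86032 = 2774595 - 86032 = 2688563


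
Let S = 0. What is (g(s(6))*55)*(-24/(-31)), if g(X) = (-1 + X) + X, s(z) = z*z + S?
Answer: 93720/31 ≈ 3023.2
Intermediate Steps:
s(z) = z² (s(z) = z*z + 0 = z² + 0 = z²)
g(X) = -1 + 2*X
(g(s(6))*55)*(-24/(-31)) = ((-1 + 2*6²)*55)*(-24/(-31)) = ((-1 + 2*36)*55)*(-24*(-1/31)) = ((-1 + 72)*55)*(24/31) = (71*55)*(24/31) = 3905*(24/31) = 93720/31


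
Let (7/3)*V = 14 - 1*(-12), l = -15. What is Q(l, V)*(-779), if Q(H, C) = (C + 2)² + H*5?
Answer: -3730631/49 ≈ -76135.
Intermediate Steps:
V = 78/7 (V = 3*(14 - 1*(-12))/7 = 3*(14 + 12)/7 = (3/7)*26 = 78/7 ≈ 11.143)
Q(H, C) = (2 + C)² + 5*H
Q(l, V)*(-779) = ((2 + 78/7)² + 5*(-15))*(-779) = ((92/7)² - 75)*(-779) = (8464/49 - 75)*(-779) = (4789/49)*(-779) = -3730631/49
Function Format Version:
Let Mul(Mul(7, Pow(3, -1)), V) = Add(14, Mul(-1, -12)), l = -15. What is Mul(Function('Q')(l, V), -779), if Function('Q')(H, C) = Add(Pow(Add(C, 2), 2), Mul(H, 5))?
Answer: Rational(-3730631, 49) ≈ -76135.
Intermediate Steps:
V = Rational(78, 7) (V = Mul(Rational(3, 7), Add(14, Mul(-1, -12))) = Mul(Rational(3, 7), Add(14, 12)) = Mul(Rational(3, 7), 26) = Rational(78, 7) ≈ 11.143)
Function('Q')(H, C) = Add(Pow(Add(2, C), 2), Mul(5, H))
Mul(Function('Q')(l, V), -779) = Mul(Add(Pow(Add(2, Rational(78, 7)), 2), Mul(5, -15)), -779) = Mul(Add(Pow(Rational(92, 7), 2), -75), -779) = Mul(Add(Rational(8464, 49), -75), -779) = Mul(Rational(4789, 49), -779) = Rational(-3730631, 49)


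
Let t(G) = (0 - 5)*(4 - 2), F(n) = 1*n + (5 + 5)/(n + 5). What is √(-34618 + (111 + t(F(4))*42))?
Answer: I*√34927 ≈ 186.89*I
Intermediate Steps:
F(n) = n + 10/(5 + n)
t(G) = -10 (t(G) = -5*2 = -10)
√(-34618 + (111 + t(F(4))*42)) = √(-34618 + (111 - 10*42)) = √(-34618 + (111 - 420)) = √(-34618 - 309) = √(-34927) = I*√34927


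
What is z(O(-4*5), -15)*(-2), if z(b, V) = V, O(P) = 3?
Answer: 30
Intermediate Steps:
z(O(-4*5), -15)*(-2) = -15*(-2) = 30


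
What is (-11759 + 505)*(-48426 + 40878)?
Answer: 84945192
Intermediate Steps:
(-11759 + 505)*(-48426 + 40878) = -11254*(-7548) = 84945192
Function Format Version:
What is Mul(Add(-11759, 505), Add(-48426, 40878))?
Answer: 84945192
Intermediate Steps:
Mul(Add(-11759, 505), Add(-48426, 40878)) = Mul(-11254, -7548) = 84945192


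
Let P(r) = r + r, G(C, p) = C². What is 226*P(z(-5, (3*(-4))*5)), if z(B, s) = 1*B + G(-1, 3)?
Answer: -1808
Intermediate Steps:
z(B, s) = 1 + B (z(B, s) = 1*B + (-1)² = B + 1 = 1 + B)
P(r) = 2*r
226*P(z(-5, (3*(-4))*5)) = 226*(2*(1 - 5)) = 226*(2*(-4)) = 226*(-8) = -1808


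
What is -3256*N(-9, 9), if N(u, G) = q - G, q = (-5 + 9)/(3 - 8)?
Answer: 159544/5 ≈ 31909.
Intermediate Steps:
q = -⅘ (q = 4/(-5) = 4*(-⅕) = -⅘ ≈ -0.80000)
N(u, G) = -⅘ - G
-3256*N(-9, 9) = -3256*(-⅘ - 1*9) = -3256*(-⅘ - 9) = -3256*(-49/5) = 159544/5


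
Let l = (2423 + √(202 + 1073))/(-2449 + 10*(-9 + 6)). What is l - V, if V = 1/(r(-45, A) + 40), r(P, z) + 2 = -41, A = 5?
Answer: -4790/7437 - 5*√51/2479 ≈ -0.65848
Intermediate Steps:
r(P, z) = -43 (r(P, z) = -2 - 41 = -43)
l = -2423/2479 - 5*√51/2479 (l = (2423 + √1275)/(-2449 + 10*(-3)) = (2423 + 5*√51)/(-2449 - 30) = (2423 + 5*√51)/(-2479) = (2423 + 5*√51)*(-1/2479) = -2423/2479 - 5*√51/2479 ≈ -0.99181)
V = -⅓ (V = 1/(-43 + 40) = 1/(-3) = -⅓ ≈ -0.33333)
l - V = (-2423/2479 - 5*√51/2479) - 1*(-⅓) = (-2423/2479 - 5*√51/2479) + ⅓ = -4790/7437 - 5*√51/2479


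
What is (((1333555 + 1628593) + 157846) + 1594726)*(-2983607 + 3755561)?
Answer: 3639546962880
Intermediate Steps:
(((1333555 + 1628593) + 157846) + 1594726)*(-2983607 + 3755561) = ((2962148 + 157846) + 1594726)*771954 = (3119994 + 1594726)*771954 = 4714720*771954 = 3639546962880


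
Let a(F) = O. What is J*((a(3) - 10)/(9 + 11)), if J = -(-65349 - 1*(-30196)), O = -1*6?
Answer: -140612/5 ≈ -28122.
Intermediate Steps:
O = -6
a(F) = -6
J = 35153 (J = -(-65349 + 30196) = -1*(-35153) = 35153)
J*((a(3) - 10)/(9 + 11)) = 35153*((-6 - 10)/(9 + 11)) = 35153*(-16/20) = 35153*(-16*1/20) = 35153*(-⅘) = -140612/5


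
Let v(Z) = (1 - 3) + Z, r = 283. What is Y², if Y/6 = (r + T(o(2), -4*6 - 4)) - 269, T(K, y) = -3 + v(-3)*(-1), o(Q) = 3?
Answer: 9216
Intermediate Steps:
v(Z) = -2 + Z
T(K, y) = 2 (T(K, y) = -3 + (-2 - 3)*(-1) = -3 - 5*(-1) = -3 + 5 = 2)
Y = 96 (Y = 6*((283 + 2) - 269) = 6*(285 - 269) = 6*16 = 96)
Y² = 96² = 9216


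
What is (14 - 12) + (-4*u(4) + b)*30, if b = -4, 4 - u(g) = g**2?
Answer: 1322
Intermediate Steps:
u(g) = 4 - g**2
(14 - 12) + (-4*u(4) + b)*30 = (14 - 12) + (-4*(4 - 1*4**2) - 4)*30 = 2 + (-4*(4 - 1*16) - 4)*30 = 2 + (-4*(4 - 16) - 4)*30 = 2 + (-4*(-12) - 4)*30 = 2 + (48 - 4)*30 = 2 + 44*30 = 2 + 1320 = 1322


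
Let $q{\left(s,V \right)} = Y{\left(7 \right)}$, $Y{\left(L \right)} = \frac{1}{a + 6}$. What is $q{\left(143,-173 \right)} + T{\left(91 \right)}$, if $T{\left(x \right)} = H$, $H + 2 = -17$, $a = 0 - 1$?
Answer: $- \frac{94}{5} \approx -18.8$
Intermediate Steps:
$a = -1$ ($a = 0 - 1 = -1$)
$H = -19$ ($H = -2 - 17 = -19$)
$T{\left(x \right)} = -19$
$Y{\left(L \right)} = \frac{1}{5}$ ($Y{\left(L \right)} = \frac{1}{-1 + 6} = \frac{1}{5}$)
$q{\left(s,V \right)} = \frac{1}{5}$
$q{\left(143,-173 \right)} + T{\left(91 \right)} = \frac{1}{5} - 19 = - \frac{94}{5}$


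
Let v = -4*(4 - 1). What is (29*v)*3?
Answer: -1044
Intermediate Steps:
v = -12 (v = -4*3 = -12)
(29*v)*3 = (29*(-12))*3 = -348*3 = -1044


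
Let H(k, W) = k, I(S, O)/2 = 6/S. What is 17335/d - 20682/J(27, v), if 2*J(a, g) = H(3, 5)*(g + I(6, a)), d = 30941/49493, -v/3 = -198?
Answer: 127729558468/4610209 ≈ 27706.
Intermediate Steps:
I(S, O) = 12/S (I(S, O) = 2*(6/S) = 12/S)
v = 594 (v = -3*(-198) = 594)
d = 30941/49493 (d = 30941*(1/49493) = 30941/49493 ≈ 0.62516)
J(a, g) = 3 + 3*g/2 (J(a, g) = (3*(g + 12/6))/2 = (3*(g + 12*(⅙)))/2 = (3*(g + 2))/2 = (3*(2 + g))/2 = (6 + 3*g)/2 = 3 + 3*g/2)
17335/d - 20682/J(27, v) = 17335/(30941/49493) - 20682/(3 + (3/2)*594) = 17335*(49493/30941) - 20682/(3 + 891) = 857961155/30941 - 20682/894 = 857961155/30941 - 20682*1/894 = 857961155/30941 - 3447/149 = 127729558468/4610209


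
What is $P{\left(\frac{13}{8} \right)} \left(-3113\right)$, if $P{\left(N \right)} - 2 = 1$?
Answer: $-9339$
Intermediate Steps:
$P{\left(N \right)} = 3$ ($P{\left(N \right)} = 2 + 1 = 3$)
$P{\left(\frac{13}{8} \right)} \left(-3113\right) = 3 \left(-3113\right) = -9339$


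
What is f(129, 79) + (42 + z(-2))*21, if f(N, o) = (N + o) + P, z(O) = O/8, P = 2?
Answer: 4347/4 ≈ 1086.8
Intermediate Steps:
z(O) = O/8 (z(O) = O*(1/8) = O/8)
f(N, o) = 2 + N + o (f(N, o) = (N + o) + 2 = 2 + N + o)
f(129, 79) + (42 + z(-2))*21 = (2 + 129 + 79) + (42 + (1/8)*(-2))*21 = 210 + (42 - 1/4)*21 = 210 + (167/4)*21 = 210 + 3507/4 = 4347/4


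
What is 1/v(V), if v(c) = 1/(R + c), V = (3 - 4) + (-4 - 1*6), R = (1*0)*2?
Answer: -11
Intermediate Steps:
R = 0 (R = 0*2 = 0)
V = -11 (V = -1 + (-4 - 6) = -1 - 10 = -11)
v(c) = 1/c (v(c) = 1/(0 + c) = 1/c)
1/v(V) = 1/(1/(-11)) = 1/(-1/11) = -11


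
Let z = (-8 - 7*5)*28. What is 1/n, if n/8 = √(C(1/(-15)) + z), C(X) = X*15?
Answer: -I*√1205/9640 ≈ -0.0036009*I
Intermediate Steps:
C(X) = 15*X
z = -1204 (z = (-8 - 35)*28 = -43*28 = -1204)
n = 8*I*√1205 (n = 8*√(15/(-15) - 1204) = 8*√(15*(-1/15) - 1204) = 8*√(-1 - 1204) = 8*√(-1205) = 8*(I*√1205) = 8*I*√1205 ≈ 277.71*I)
1/n = 1/(8*I*√1205) = -I*√1205/9640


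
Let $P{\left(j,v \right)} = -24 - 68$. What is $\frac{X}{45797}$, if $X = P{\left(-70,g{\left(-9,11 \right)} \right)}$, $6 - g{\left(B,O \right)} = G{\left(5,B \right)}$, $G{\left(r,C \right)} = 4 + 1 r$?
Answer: $- \frac{92}{45797} \approx -0.0020089$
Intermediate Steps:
$G{\left(r,C \right)} = 4 + r$
$g{\left(B,O \right)} = -3$ ($g{\left(B,O \right)} = 6 - \left(4 + 5\right) = 6 - 9 = -3$)
$P{\left(j,v \right)} = -92$
$X = -92$
$\frac{X}{45797} = - \frac{92}{45797}$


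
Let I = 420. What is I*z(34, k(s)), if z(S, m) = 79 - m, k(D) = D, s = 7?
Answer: 30240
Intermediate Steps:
I*z(34, k(s)) = 420*(79 - 1*7) = 420*(79 - 7) = 420*72 = 30240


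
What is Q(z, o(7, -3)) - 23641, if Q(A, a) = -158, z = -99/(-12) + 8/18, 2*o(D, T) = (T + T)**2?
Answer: -23799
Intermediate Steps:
o(D, T) = 2*T**2 (o(D, T) = (T + T)**2/2 = (2*T)**2/2 = (4*T**2)/2 = 2*T**2)
z = 313/36 (z = -99*(-1/12) + 8*(1/18) = 33/4 + 4/9 = 313/36 ≈ 8.6944)
Q(z, o(7, -3)) - 23641 = -158 - 23641 = -23799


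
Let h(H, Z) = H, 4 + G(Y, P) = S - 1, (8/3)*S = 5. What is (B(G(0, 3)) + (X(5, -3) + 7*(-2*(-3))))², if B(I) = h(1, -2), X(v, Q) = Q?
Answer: 1600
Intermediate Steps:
S = 15/8 (S = (3/8)*5 = 15/8 ≈ 1.8750)
G(Y, P) = -25/8 (G(Y, P) = -4 + (15/8 - 1) = -4 + 7/8 = -25/8)
B(I) = 1
(B(G(0, 3)) + (X(5, -3) + 7*(-2*(-3))))² = (1 + (-3 + 7*(-2*(-3))))² = (1 + (-3 + 7*6))² = (1 + (-3 + 42))² = (1 + 39)² = 40² = 1600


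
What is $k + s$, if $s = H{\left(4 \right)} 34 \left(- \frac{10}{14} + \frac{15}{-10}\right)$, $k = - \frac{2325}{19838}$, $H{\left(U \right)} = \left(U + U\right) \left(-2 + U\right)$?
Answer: $- \frac{23898613}{19838} \approx -1204.7$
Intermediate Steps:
$H{\left(U \right)} = 2 U \left(-2 + U\right)$
$k = - \frac{2325}{19838}$ ($k = \left(-2325\right) \frac{1}{19838} = - \frac{2325}{19838} \approx -0.1172$)
$s = - \frac{8432}{7}$ ($s = 2 \cdot 4 \left(-2 + 4\right) 34 \left(- \frac{10}{14} + \frac{15}{-10}\right) = 2 \cdot 4 \cdot 2 \cdot 34 \left(\left(-10\right) \frac{1}{14} + 15 \left(- \frac{1}{10}\right)\right) = 16 \cdot 34 \left(- \frac{5}{7} - \frac{3}{2}\right) = 544 \left(- \frac{31}{14}\right) = - \frac{8432}{7} \approx -1204.6$)
$k + s = - \frac{2325}{19838} - \frac{8432}{7} = - \frac{23898613}{19838}$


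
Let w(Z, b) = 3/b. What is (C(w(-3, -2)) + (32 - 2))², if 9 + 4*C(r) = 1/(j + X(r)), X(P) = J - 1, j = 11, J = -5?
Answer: 19321/25 ≈ 772.84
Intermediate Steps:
X(P) = -6 (X(P) = -5 - 1 = -6)
C(r) = -11/5 (C(r) = -9/4 + 1/(4*(11 - 6)) = -9/4 + (¼)/5 = -9/4 + (¼)*(⅕) = -9/4 + 1/20 = -11/5)
(C(w(-3, -2)) + (32 - 2))² = (-11/5 + (32 - 2))² = (-11/5 + 30)² = (139/5)² = 19321/25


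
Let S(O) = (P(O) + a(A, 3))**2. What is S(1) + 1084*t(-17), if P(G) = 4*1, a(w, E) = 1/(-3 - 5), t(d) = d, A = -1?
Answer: -1178431/64 ≈ -18413.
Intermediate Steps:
a(w, E) = -1/8 (a(w, E) = 1/(-8) = -1/8)
P(G) = 4
S(O) = 961/64 (S(O) = (4 - 1/8)**2 = (31/8)**2 = 961/64)
S(1) + 1084*t(-17) = 961/64 + 1084*(-17) = 961/64 - 18428 = -1178431/64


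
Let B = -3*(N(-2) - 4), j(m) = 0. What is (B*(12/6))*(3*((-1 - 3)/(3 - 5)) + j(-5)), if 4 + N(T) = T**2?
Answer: 144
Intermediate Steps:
N(T) = -4 + T**2
B = 12 (B = -3*((-4 + (-2)**2) - 4) = -3*((-4 + 4) - 4) = -3*(0 - 4) = -3*(-4) = 12)
(B*(12/6))*(3*((-1 - 3)/(3 - 5)) + j(-5)) = (12*(12/6))*(3*((-1 - 3)/(3 - 5)) + 0) = (12*(12*(1/6)))*(3*(-4/(-2)) + 0) = (12*2)*(3*(-4*(-1/2)) + 0) = 24*(3*2 + 0) = 24*(6 + 0) = 24*6 = 144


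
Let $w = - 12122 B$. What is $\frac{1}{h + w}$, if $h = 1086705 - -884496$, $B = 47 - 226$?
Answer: $\frac{1}{4141039} \approx 2.4149 \cdot 10^{-7}$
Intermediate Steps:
$B = -179$ ($B = 47 - 226 = -179$)
$h = 1971201$ ($h = 1086705 + 884496 = 1971201$)
$w = 2169838$ ($w = \left(-12122\right) \left(-179\right) = 2169838$)
$\frac{1}{h + w} = \frac{1}{1971201 + 2169838} = \frac{1}{4141039}$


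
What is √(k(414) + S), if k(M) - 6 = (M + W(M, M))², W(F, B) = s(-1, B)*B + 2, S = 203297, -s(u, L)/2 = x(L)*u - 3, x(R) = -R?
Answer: √115526774967 ≈ 3.3989e+5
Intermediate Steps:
s(u, L) = 6 + 2*L*u (s(u, L) = -2*((-L)*u - 3) = -2*(-L*u - 3) = -2*(-3 - L*u) = 6 + 2*L*u)
W(F, B) = 2 + B*(6 - 2*B) (W(F, B) = (6 + 2*B*(-1))*B + 2 = (6 - 2*B)*B + 2 = B*(6 - 2*B) + 2 = 2 + B*(6 - 2*B))
k(M) = 6 + (2 + M + 2*M*(3 - M))² (k(M) = 6 + (M + (2 + 2*M*(3 - M)))² = 6 + (2 + M + 2*M*(3 - M))²)
√(k(414) + S) = √((6 + (2 + 414 + 2*414*(3 - 1*414))²) + 203297) = √((6 + (2 + 414 + 2*414*(3 - 414))²) + 203297) = √((6 + (2 + 414 + 2*414*(-411))²) + 203297) = √((6 + (2 + 414 - 340308)²) + 203297) = √((6 + (-339892)²) + 203297) = √((6 + 115526571664) + 203297) = √(115526571670 + 203297) = √115526774967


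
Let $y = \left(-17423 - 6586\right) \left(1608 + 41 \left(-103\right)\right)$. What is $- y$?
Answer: $-62783535$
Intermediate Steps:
$y = 62783535$ ($y = - 24009 \left(1608 - 4223\right) = \left(-24009\right) \left(-2615\right) = 62783535$)
$- y = \left(-1\right) 62783535 = -62783535$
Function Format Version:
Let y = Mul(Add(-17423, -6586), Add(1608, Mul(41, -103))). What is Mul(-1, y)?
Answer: -62783535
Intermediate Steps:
y = 62783535 (y = Mul(-24009, Add(1608, -4223)) = Mul(-24009, -2615) = 62783535)
Mul(-1, y) = Mul(-1, 62783535) = -62783535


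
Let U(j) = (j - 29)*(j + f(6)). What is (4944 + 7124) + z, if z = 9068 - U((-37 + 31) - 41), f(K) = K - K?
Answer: 17564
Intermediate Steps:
f(K) = 0
U(j) = j*(-29 + j) (U(j) = (j - 29)*(j + 0) = (-29 + j)*j = j*(-29 + j))
z = 5496 (z = 9068 - ((-37 + 31) - 41)*(-29 + ((-37 + 31) - 41)) = 9068 - (-6 - 41)*(-29 + (-6 - 41)) = 9068 - (-47)*(-29 - 47) = 9068 - (-47)*(-76) = 9068 - 1*3572 = 9068 - 3572 = 5496)
(4944 + 7124) + z = (4944 + 7124) + 5496 = 12068 + 5496 = 17564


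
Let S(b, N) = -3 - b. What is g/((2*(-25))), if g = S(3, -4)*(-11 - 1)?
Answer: -36/25 ≈ -1.4400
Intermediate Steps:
g = 72 (g = (-3 - 1*3)*(-11 - 1) = (-3 - 3)*(-12) = -6*(-12) = 72)
g/((2*(-25))) = 72/((2*(-25))) = 72/(-50) = 72*(-1/50) = -36/25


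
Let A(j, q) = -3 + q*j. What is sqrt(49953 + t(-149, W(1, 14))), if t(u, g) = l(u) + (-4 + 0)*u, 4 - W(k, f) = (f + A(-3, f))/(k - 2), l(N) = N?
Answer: 60*sqrt(14) ≈ 224.50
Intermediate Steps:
A(j, q) = -3 + j*q
W(k, f) = 4 - (-3 - 2*f)/(-2 + k) (W(k, f) = 4 - (f + (-3 - 3*f))/(k - 2) = 4 - (-3 - 2*f)/(-2 + k))
t(u, g) = -3*u (t(u, g) = u + (-4 + 0)*u = u - 4*u = -3*u)
sqrt(49953 + t(-149, W(1, 14))) = sqrt(49953 - 3*(-149)) = sqrt(49953 + 447) = sqrt(50400) = 60*sqrt(14)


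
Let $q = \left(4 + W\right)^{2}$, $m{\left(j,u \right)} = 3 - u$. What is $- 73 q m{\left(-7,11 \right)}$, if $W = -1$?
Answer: $5256$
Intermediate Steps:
$q = 9$ ($q = \left(4 - 1\right)^{2} = 3^{2} = 9$)
$- 73 q m{\left(-7,11 \right)} = \left(-73\right) 9 \left(3 - 11\right) = - 657 \left(3 - 11\right) = \left(-657\right) \left(-8\right) = 5256$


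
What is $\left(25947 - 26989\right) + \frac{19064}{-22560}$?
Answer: $- \frac{2940823}{2820} \approx -1042.8$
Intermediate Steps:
$\left(25947 - 26989\right) + \frac{19064}{-22560} = -1042 + 19064 \left(- \frac{1}{22560}\right) = -1042 - \frac{2383}{2820} = - \frac{2940823}{2820}$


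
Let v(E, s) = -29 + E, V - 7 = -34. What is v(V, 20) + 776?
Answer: 720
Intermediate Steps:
V = -27 (V = 7 - 34 = -27)
v(V, 20) + 776 = (-29 - 27) + 776 = -56 + 776 = 720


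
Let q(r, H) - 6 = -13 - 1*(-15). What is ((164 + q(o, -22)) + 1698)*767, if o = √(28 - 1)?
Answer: 1434290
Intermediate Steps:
o = 3*√3 (o = √27 = 3*√3 ≈ 5.1962)
q(r, H) = 8 (q(r, H) = 6 + (-13 - 1*(-15)) = 6 + (-13 + 15) = 6 + 2 = 8)
((164 + q(o, -22)) + 1698)*767 = ((164 + 8) + 1698)*767 = (172 + 1698)*767 = 1870*767 = 1434290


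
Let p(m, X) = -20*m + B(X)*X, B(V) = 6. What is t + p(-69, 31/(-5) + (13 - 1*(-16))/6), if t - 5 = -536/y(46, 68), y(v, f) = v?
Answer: 156992/115 ≈ 1365.1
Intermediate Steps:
p(m, X) = -20*m + 6*X
t = -153/23 (t = 5 - 536/46 = 5 - 536*1/46 = 5 - 268/23 = -153/23 ≈ -6.6522)
t + p(-69, 31/(-5) + (13 - 1*(-16))/6) = -153/23 + (-20*(-69) + 6*(31/(-5) + (13 - 1*(-16))/6)) = -153/23 + (1380 + 6*(31*(-⅕) + (13 + 16)*(⅙))) = -153/23 + (1380 + 6*(-31/5 + 29*(⅙))) = -153/23 + (1380 + 6*(-31/5 + 29/6)) = -153/23 + (1380 + 6*(-41/30)) = -153/23 + (1380 - 41/5) = -153/23 + 6859/5 = 156992/115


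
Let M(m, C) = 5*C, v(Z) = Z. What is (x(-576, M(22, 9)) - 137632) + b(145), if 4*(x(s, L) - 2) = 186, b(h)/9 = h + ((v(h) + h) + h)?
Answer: -264727/2 ≈ -1.3236e+5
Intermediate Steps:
b(h) = 36*h (b(h) = 9*(h + ((h + h) + h)) = 9*(h + (2*h + h)) = 9*(h + 3*h) = 9*(4*h) = 36*h)
x(s, L) = 97/2 (x(s, L) = 2 + (¼)*186 = 2 + 93/2 = 97/2)
(x(-576, M(22, 9)) - 137632) + b(145) = (97/2 - 137632) + 36*145 = -275167/2 + 5220 = -264727/2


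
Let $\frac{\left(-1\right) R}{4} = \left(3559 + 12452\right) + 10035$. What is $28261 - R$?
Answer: $132445$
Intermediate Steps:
$R = -104184$ ($R = - 4 \left(\left(3559 + 12452\right) + 10035\right) = - 4 \left(16011 + 10035\right) = \left(-4\right) 26046 = -104184$)
$28261 - R = 28261 - -104184 = 28261 + 104184 = 132445$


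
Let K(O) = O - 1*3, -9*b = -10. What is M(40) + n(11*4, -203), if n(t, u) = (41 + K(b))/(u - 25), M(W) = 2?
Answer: 938/513 ≈ 1.8285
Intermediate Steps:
b = 10/9 (b = -⅑*(-10) = 10/9 ≈ 1.1111)
K(O) = -3 + O (K(O) = O - 3 = -3 + O)
n(t, u) = 352/(9*(-25 + u)) (n(t, u) = (41 + (-3 + 10/9))/(u - 25) = (41 - 17/9)/(-25 + u) = 352/(9*(-25 + u)))
M(40) + n(11*4, -203) = 2 + 352/(9*(-25 - 203)) = 2 + (352/9)/(-228) = 2 + (352/9)*(-1/228) = 2 - 88/513 = 938/513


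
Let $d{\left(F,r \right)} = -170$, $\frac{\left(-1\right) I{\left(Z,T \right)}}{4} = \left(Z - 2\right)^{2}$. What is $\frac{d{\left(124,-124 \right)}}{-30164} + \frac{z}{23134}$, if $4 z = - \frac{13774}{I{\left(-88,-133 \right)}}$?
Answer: $\frac{63762970867}{11304586411200} \approx 0.0056405$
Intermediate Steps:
$I{\left(Z,T \right)} = - 4 \left(-2 + Z\right)^{2}$ ($I{\left(Z,T \right)} = - 4 \left(Z - 2\right)^{2} = - 4 \left(-2 + Z\right)^{2}$)
$z = \frac{6887}{64800}$ ($z = \frac{\left(-13774\right) \frac{1}{\left(-4\right) \left(-2 - 88\right)^{2}}}{4} = \frac{\left(-13774\right) \frac{1}{\left(-4\right) \left(-90\right)^{2}}}{4} = \frac{\left(-13774\right) \frac{1}{\left(-4\right) 8100}}{4} = \frac{\left(-13774\right) \frac{1}{-32400}}{4} = \frac{\left(-13774\right) \left(- \frac{1}{32400}\right)}{4} = \frac{1}{4} \cdot \frac{6887}{16200} = \frac{6887}{64800} \approx 0.10628$)
$\frac{d{\left(124,-124 \right)}}{-30164} + \frac{z}{23134} = - \frac{170}{-30164} + \frac{6887}{64800 \cdot 23134} = \left(-170\right) \left(- \frac{1}{30164}\right) + \frac{6887}{64800} \cdot \frac{1}{23134} = \frac{85}{15082} + \frac{6887}{1499083200} = \frac{63762970867}{11304586411200}$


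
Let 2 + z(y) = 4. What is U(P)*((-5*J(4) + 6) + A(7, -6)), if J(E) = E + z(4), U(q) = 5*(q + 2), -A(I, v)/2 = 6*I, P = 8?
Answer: -5400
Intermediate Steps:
z(y) = 2 (z(y) = -2 + 4 = 2)
A(I, v) = -12*I
U(q) = 10 + 5*q (U(q) = 5*(2 + q) = 10 + 5*q)
J(E) = 2 + E (J(E) = E + 2 = 2 + E)
U(P)*((-5*J(4) + 6) + A(7, -6)) = (10 + 5*8)*((-5*(2 + 4) + 6) - 12*7) = (10 + 40)*((-5*6 + 6) - 84) = 50*((-30 + 6) - 84) = 50*(-24 - 84) = 50*(-108) = -5400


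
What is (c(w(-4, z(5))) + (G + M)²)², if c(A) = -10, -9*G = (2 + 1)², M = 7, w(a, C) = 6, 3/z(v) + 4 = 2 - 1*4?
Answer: 676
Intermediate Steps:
z(v) = -½ (z(v) = 3/(-4 + (2 - 1*4)) = 3/(-4 + (2 - 4)) = 3/(-4 - 2) = 3/(-6) = 3*(-⅙) = -½)
G = -1 (G = -(2 + 1)²/9 = -⅑*3² = -⅑*9 = -1)
(c(w(-4, z(5))) + (G + M)²)² = (-10 + (-1 + 7)²)² = (-10 + 6²)² = (-10 + 36)² = 26² = 676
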